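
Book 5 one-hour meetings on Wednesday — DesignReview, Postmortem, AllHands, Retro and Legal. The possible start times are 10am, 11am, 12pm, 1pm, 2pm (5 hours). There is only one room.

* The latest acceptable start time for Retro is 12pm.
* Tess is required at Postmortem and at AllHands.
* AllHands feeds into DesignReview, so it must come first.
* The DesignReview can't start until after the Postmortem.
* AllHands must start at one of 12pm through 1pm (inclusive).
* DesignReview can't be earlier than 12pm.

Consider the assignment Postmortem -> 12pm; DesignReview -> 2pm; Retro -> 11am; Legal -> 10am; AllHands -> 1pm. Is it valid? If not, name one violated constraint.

The latest acceptable start time for Retro is 12pm — holds.
AllHands feeds into DesignReview, so it must come first — holds.
Tess is required at Postmortem and at AllHands — holds.
AllHands must start at one of 12pm through 1pm (inclusive) — holds.
DesignReview can't be earlier than 12pm — holds.
The DesignReview can't start until after the Postmortem — holds.
There is only one room — holds.

Valid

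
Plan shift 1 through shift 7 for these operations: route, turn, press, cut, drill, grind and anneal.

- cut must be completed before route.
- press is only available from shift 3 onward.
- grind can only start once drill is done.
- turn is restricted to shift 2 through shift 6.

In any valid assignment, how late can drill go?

Downstream work caps drill at shift 6.
drill at shift 6 is achievable: press=shift 3, turn=shift 2, grind=shift 7, cut=shift 1, anneal=shift 1, drill=shift 6, route=shift 2.

shift 6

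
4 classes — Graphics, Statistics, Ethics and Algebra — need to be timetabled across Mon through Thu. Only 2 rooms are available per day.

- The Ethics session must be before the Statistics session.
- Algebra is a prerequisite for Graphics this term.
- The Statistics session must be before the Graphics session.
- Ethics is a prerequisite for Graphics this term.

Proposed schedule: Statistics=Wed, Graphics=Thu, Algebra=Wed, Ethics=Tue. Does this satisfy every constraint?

Only 2 rooms are available per day — holds.
The Statistics session must be before the Graphics session — holds.
Algebra is a prerequisite for Graphics this term — holds.
The Ethics session must be before the Statistics session — holds.
Ethics is a prerequisite for Graphics this term — holds.

Yes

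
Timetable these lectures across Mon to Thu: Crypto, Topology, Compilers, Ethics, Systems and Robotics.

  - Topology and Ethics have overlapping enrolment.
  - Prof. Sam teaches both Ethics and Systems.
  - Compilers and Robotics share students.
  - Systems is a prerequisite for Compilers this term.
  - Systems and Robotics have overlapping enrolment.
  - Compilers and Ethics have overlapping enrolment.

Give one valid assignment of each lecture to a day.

Topology in Mon, Systems in Mon, Compilers in Tue, Ethics in Wed, Robotics in Wed, Crypto in Mon

Checking: Systems(Mon) before Compilers(Tue); Compilers(Tue) != Ethics(Wed); Ethics(Wed) != Systems(Mon); Topology(Mon) != Ethics(Wed); Compilers(Tue) != Robotics(Wed); Systems(Mon) != Robotics(Wed).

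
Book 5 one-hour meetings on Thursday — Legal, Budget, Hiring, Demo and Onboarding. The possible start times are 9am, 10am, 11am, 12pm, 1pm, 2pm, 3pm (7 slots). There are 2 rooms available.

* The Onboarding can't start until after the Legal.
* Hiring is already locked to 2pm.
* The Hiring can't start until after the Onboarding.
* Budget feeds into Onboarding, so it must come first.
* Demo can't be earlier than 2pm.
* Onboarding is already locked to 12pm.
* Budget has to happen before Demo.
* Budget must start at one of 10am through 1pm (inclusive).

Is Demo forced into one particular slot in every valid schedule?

No

Demo can be 2pm (e.g. Budget -> 10am, Onboarding -> 12pm, Demo -> 2pm, Legal -> 9am, Hiring -> 2pm) or 3pm (e.g. Legal in 9am, Onboarding in 12pm, Demo in 3pm, Budget in 10am, Hiring in 2pm).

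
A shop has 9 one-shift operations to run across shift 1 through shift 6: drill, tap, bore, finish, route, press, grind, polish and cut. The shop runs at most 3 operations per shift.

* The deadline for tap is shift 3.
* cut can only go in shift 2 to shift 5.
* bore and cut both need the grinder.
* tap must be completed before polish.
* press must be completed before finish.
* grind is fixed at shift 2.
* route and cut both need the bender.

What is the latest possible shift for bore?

shift 6

bore at shift 6 is achievable: grind=shift 2; route=shift 3; press=shift 1; finish=shift 2; polish=shift 3; tap=shift 1; cut=shift 2; bore=shift 6; drill=shift 1.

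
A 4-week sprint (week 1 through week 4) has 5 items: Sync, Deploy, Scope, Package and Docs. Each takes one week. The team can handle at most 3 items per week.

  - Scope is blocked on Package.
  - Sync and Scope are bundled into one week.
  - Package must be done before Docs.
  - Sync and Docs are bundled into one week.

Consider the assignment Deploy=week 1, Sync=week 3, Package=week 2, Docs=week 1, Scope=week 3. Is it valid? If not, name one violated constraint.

Sync and Docs are bundled into one week — violated.
The team can handle at most 3 items per week — holds.
Sync and Scope are bundled into one week — holds.
Package must be done before Docs — violated.
Scope is blocked on Package — holds.

No. Sync and Docs are bundled into one week is not satisfied.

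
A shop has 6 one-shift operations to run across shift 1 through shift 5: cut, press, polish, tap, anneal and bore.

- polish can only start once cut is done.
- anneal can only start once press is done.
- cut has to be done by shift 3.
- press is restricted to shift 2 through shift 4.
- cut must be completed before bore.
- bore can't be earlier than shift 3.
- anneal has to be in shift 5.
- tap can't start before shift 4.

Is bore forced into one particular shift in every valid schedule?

bore can be shift 3 (e.g. bore=shift 3; tap=shift 4; anneal=shift 5; cut=shift 1; polish=shift 2; press=shift 2) or shift 4 (e.g. bore -> shift 4, tap -> shift 4, cut -> shift 1, polish -> shift 2, press -> shift 2, anneal -> shift 5).

No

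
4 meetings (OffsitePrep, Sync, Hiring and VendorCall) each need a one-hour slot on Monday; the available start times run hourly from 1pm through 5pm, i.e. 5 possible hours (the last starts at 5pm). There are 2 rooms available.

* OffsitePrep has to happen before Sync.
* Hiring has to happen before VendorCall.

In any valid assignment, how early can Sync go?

2pm

Precedence pushes Sync to at least 2pm.
Sync at 2pm is achievable: VendorCall=2pm, Hiring=1pm, Sync=2pm, OffsitePrep=1pm.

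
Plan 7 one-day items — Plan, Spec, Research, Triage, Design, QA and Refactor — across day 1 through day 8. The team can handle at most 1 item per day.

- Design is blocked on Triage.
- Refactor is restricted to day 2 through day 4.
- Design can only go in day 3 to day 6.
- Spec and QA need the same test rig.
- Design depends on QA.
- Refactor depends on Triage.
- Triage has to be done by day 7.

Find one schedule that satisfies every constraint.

Spec -> day 6; Research -> day 7; Refactor -> day 2; QA -> day 3; Design -> day 4; Plan -> day 5; Triage -> day 1

Checking: QA(day 3) before Design(day 4); Triage(day 1) before Design(day 4); Triage(day 1) before Refactor(day 2); Spec(day 6) != QA(day 3); Design=day 4 in [day 3,day 6]; Refactor=day 2 in [day 2,day 4]; Triage=day 1 in [day 1,day 7]; max 1 per day (cap 1).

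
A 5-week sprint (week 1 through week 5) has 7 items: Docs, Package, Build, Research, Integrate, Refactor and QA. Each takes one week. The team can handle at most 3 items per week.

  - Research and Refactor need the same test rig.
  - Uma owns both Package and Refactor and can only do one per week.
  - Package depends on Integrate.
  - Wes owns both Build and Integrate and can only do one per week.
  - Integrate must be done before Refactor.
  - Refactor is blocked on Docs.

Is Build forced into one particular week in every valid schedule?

Build can be week 1 (e.g. Integrate -> week 2; Research -> week 1; Refactor -> week 3; Build -> week 1; Package -> week 4; QA -> week 2; Docs -> week 1) or week 2 (e.g. Research in week 1; Package in week 3; Build in week 2; Docs in week 1; Refactor in week 2; QA in week 2; Integrate in week 1).

No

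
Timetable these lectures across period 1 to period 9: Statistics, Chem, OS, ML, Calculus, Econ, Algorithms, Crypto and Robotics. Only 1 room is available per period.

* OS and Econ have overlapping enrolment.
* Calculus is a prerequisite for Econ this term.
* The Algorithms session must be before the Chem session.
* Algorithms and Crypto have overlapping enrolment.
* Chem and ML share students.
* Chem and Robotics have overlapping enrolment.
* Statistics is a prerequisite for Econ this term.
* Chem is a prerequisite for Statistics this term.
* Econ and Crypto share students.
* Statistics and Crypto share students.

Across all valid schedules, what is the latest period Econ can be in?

period 9

Precedence pushes Econ to at least period 4.
Econ at period 9 is achievable: Algorithms in period 1, OS in period 5, Calculus in period 4, Econ in period 9, ML in period 6, Robotics in period 8, Crypto in period 7, Statistics in period 3, Chem in period 2.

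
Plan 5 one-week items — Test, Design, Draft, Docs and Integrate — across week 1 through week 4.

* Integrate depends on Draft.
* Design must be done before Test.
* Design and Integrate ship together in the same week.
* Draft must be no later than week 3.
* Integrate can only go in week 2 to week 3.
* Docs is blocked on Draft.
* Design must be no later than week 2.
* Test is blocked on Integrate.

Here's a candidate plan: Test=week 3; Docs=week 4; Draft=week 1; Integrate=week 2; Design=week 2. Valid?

Yes, all constraints hold

Integrate depends on Draft — holds.
Test is blocked on Integrate — holds.
Design and Integrate ship together in the same week — holds.
Design must be no later than week 2 — holds.
Draft must be no later than week 3 — holds.
Design must be done before Test — holds.
Docs is blocked on Draft — holds.
Integrate can only go in week 2 to week 3 — holds.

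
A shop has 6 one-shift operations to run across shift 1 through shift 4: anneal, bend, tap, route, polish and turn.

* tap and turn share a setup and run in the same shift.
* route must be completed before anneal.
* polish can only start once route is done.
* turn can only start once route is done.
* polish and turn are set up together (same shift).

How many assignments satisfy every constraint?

Splitting on anneal: it can be shift 2 (12), shift 3 (20), shift 4 (24). Listing each branch's schedules as (bend, tap, route, polish, turn) by shift number:
anneal=shift 2: (1,2,1,2,2) (1,3,1,3,3) (1,4,1,4,4) (2,2,1,2,2) (2,3,1,3,3) (2,4,1,4,4) (3,2,1,2,2) (3,3,1,3,3) (3,4,1,4,4) (4,2,1,2,2) (4,3,1,3,3) (4,4,1,4,4) — 12.
anneal=shift 3: (1,2,1,2,2) (1,3,1,3,3) (1,3,2,3,3) (1,4,1,4,4) (1,4,2,4,4) (2,2,1,2,2) (2,3,1,3,3) (2,3,2,3,3) (2,4,1,4,4) (2,4,2,4,4) (3,2,1,2,2) (3,3,1,3,3) (3,3,2,3,3) (3,4,1,4,4) (3,4,2,4,4) (4,2,1,2,2) (4,3,1,3,3) (4,3,2,3,3) (4,4,1,4,4) (4,4,2,4,4) — 20.
anneal=shift 4: (1,2,1,2,2) (1,3,1,3,3) (1,3,2,3,3) (1,4,1,4,4) (1,4,2,4,4) (1,4,3,4,4) (2,2,1,2,2) (2,3,1,3,3) (2,3,2,3,3) (2,4,1,4,4) (2,4,2,4,4) (2,4,3,4,4) (3,2,1,2,2) (3,3,1,3,3) (3,3,2,3,3) (3,4,1,4,4) (3,4,2,4,4) (3,4,3,4,4) (4,2,1,2,2) (4,3,1,3,3) (4,3,2,3,3) (4,4,1,4,4) (4,4,2,4,4) (4,4,3,4,4) — 24.
Summing: 12 + 20 + 24 = 56.

56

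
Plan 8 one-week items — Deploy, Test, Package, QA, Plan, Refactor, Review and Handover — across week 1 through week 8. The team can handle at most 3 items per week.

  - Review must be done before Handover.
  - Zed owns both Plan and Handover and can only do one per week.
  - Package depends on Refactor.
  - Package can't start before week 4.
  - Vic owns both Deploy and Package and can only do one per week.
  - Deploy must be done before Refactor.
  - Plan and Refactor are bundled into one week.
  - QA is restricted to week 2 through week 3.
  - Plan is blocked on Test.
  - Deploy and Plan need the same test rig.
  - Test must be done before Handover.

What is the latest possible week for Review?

week 7

Downstream work caps Review at week 7.
Review at week 7 is achievable: QA in week 2; Review in week 7; Handover in week 8; Test in week 1; Deploy in week 1; Refactor in week 2; Plan in week 2; Package in week 4.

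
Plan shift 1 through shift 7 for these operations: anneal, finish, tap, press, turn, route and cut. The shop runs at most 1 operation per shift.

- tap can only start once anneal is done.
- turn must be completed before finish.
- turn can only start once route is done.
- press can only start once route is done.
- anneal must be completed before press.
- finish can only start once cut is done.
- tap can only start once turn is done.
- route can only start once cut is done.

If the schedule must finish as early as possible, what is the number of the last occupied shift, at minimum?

shift 7

The precedence chain requires at least 4 distinct shifts.
With at most 1 per shift and 7 operations, at least 7 shifts are needed.
7 works (last occupied shift: shift 7): for example press -> shift 7, tap -> shift 6, finish -> shift 5, cut -> shift 1, anneal -> shift 4, route -> shift 2, turn -> shift 3.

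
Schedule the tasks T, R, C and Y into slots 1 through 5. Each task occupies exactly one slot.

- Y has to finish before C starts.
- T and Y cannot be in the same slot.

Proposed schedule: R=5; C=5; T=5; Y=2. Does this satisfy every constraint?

T and Y cannot be in the same slot — holds.
Y has to finish before C starts — holds.

Yes, all constraints hold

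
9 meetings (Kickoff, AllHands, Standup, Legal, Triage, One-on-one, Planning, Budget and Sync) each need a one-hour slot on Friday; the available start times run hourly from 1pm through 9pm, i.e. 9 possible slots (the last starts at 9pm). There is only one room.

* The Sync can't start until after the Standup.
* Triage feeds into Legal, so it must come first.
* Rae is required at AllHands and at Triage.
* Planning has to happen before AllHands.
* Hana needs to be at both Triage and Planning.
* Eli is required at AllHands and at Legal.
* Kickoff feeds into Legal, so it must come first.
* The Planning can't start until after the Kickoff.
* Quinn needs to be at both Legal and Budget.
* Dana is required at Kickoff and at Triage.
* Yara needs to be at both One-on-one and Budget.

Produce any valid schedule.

Planning in 4pm, AllHands in 5pm, Kickoff in 1pm, Legal in 3pm, Budget in 9pm, Standup in 6pm, One-on-one in 8pm, Sync in 7pm, Triage in 2pm

Checking: Planning(4pm) before AllHands(5pm); Triage(2pm) before Legal(3pm); Kickoff(1pm) before Planning(4pm); Kickoff(1pm) before Legal(3pm); Standup(6pm) before Sync(7pm); AllHands(5pm) != Triage(2pm); AllHands(5pm) != Legal(3pm); One-on-one(8pm) != Budget(9pm); Legal(3pm) != Budget(9pm); Triage(2pm) != Planning(4pm); Kickoff(1pm) != Triage(2pm); max 1 per slot (cap 1).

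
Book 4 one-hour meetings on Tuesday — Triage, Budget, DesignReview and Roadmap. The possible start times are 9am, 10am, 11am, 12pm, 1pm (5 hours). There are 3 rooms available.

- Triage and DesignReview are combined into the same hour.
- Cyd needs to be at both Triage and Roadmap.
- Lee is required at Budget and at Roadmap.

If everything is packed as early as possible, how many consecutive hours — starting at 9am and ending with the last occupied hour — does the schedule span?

2 hours

With at most 3 per hour and 4 meetings, at least 2 hours are needed.
2 works (last occupied hour: 10am): for example DesignReview=9am; Triage=9am; Budget=9am; Roadmap=10am.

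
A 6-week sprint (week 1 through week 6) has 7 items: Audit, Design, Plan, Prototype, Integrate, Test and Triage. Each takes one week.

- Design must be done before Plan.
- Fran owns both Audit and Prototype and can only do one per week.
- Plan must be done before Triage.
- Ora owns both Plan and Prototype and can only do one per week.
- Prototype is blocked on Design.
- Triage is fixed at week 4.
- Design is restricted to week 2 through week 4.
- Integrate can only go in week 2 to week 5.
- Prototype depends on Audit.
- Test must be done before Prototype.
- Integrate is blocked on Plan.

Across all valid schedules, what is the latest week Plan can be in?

Precedence pushes Plan to at least week 3; downstream work caps Plan at week 3.
Plan at week 3 is achievable: Plan=week 3; Design=week 2; Integrate=week 4; Test=week 1; Audit=week 1; Triage=week 4; Prototype=week 4.

week 3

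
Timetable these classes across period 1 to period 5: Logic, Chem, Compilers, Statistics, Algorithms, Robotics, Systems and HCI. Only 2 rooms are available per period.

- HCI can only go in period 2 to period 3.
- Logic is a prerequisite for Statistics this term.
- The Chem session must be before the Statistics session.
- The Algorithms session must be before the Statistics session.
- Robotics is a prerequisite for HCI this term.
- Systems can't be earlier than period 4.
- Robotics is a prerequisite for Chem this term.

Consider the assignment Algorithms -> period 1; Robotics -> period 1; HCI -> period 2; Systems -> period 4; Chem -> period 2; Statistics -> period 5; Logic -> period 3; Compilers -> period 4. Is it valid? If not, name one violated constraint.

Robotics is a prerequisite for Chem this term — holds.
HCI can only go in period 2 to period 3 — holds.
Systems can't be earlier than period 4 — holds.
Robotics is a prerequisite for HCI this term — holds.
The Algorithms session must be before the Statistics session — holds.
Logic is a prerequisite for Statistics this term — holds.
The Chem session must be before the Statistics session — holds.
Only 2 rooms are available per period — holds.

Valid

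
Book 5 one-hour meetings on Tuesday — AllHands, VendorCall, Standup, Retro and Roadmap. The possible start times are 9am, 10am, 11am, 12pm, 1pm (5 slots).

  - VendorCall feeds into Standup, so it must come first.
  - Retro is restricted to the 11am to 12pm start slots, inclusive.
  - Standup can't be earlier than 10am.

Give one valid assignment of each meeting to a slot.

Retro -> 11am, Roadmap -> 9am, AllHands -> 9am, VendorCall -> 9am, Standup -> 10am

Checking: VendorCall(9am) before Standup(10am); Standup=10am in [10am,1pm]; Retro=11am in [11am,12pm].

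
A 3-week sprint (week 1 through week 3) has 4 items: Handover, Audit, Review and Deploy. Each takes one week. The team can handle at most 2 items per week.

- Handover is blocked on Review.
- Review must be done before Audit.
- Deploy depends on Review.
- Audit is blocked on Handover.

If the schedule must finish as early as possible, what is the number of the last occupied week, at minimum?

The precedence chain requires at least 3 distinct weeks.
With at most 2 per week and 4 work items, at least 2 weeks are needed.
3 works (last occupied week: week 3): for example Review in week 1, Handover in week 2, Audit in week 3, Deploy in week 2.

3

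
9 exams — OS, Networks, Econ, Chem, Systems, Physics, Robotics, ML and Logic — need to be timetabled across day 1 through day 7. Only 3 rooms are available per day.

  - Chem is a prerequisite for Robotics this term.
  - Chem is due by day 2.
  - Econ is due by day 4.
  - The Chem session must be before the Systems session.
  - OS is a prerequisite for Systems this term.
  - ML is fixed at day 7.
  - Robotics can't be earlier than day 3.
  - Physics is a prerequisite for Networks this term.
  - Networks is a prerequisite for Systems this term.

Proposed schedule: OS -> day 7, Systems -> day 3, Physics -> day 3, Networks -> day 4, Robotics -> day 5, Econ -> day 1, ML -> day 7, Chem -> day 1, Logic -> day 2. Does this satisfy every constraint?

OS is a prerequisite for Systems this term — violated.
ML is fixed at day 7 — holds.
Physics is a prerequisite for Networks this term — holds.
The Chem session must be before the Systems session — holds.
Robotics can't be earlier than day 3 — holds.
Econ is due by day 4 — holds.
Chem is a prerequisite for Robotics this term — holds.
Only 3 rooms are available per day — holds.
Chem is due by day 2 — holds.
Networks is a prerequisite for Systems this term — violated.

No. OS is a prerequisite for Systems this term is not satisfied.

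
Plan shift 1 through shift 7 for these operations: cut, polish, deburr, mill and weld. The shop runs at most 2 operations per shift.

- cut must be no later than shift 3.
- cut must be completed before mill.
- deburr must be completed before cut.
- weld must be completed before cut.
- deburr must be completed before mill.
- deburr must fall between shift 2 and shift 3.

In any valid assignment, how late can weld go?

shift 2

Downstream work caps weld at shift 2.
weld at shift 2 is achievable: weld in shift 2, cut in shift 3, polish in shift 1, deburr in shift 2, mill in shift 4.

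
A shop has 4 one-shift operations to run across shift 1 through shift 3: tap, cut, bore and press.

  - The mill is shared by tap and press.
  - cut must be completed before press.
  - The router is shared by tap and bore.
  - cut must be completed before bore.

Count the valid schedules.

8

Splitting on tap: it can be shift 1 (5), shift 2 (2), shift 3 (1). Listing each branch's schedules as (cut, bore, press) by shift number:
tap=shift 1: (1,2,2) (1,2,3) (1,3,2) (1,3,3) (2,3,3) — 5.
tap=shift 2: (1,3,3) (2,3,3) — 2.
tap=shift 3: (1,2,2) — 1.
Summing: 5 + 2 + 1 = 8.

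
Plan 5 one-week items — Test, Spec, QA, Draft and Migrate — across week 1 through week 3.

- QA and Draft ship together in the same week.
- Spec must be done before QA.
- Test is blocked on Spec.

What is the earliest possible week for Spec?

week 1

Downstream work caps Spec at week 2.
Spec at week 1 is achievable: Draft in week 2, Spec in week 1, QA in week 2, Test in week 2, Migrate in week 1.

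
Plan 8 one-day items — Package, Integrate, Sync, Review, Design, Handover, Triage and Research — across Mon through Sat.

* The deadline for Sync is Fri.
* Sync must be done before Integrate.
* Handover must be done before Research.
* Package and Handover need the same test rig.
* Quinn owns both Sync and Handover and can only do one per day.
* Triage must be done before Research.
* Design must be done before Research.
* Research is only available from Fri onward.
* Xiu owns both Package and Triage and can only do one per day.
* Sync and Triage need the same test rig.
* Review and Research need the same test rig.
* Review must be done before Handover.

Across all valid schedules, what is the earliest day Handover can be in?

Tue

Precedence pushes Handover to at least Tue; downstream work caps Handover at Fri.
Handover at Tue is achievable: Integrate=Tue; Handover=Tue; Design=Mon; Review=Mon; Research=Fri; Triage=Tue; Sync=Mon; Package=Mon.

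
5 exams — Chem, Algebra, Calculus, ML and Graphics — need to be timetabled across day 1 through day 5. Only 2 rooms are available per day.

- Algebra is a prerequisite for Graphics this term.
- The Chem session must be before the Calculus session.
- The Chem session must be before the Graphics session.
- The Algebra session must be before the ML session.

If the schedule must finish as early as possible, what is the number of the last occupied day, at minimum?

day 3

The precedence chain requires at least 2 distinct days.
With at most 2 per day and 5 exams, at least 3 days are needed.
3 works (last occupied day: day 3): for example Algebra -> day 1; Chem -> day 1; Graphics -> day 2; ML -> day 3; Calculus -> day 2.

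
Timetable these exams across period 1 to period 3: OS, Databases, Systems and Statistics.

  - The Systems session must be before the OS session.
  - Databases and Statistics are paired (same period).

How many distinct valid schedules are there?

Splitting on OS: it can be period 2 (3), period 3 (6). Listing each branch's schedules as (Databases, Systems, Statistics) by period number:
OS=period 2: (1,1,1) (2,1,2) (3,1,3) — 3.
OS=period 3: (1,1,1) (1,2,1) (2,1,2) (2,2,2) (3,1,3) (3,2,3) — 6.
Summing: 3 + 6 = 9.

9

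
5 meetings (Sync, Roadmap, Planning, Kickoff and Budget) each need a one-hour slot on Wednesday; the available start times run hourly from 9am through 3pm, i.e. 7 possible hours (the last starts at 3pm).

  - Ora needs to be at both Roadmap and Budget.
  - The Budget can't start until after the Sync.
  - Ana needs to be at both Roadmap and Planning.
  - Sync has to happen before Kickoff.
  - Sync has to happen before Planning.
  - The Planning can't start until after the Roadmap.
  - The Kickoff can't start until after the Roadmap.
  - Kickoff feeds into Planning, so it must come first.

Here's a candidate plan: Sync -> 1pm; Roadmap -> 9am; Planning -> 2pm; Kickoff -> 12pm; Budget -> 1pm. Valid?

Invalid. Sync has to happen before Kickoff.

Sync has to happen before Kickoff — violated.
The Budget can't start until after the Sync — violated.
Ora needs to be at both Roadmap and Budget — holds.
Sync has to happen before Planning — holds.
Ana needs to be at both Roadmap and Planning — holds.
The Kickoff can't start until after the Roadmap — holds.
The Planning can't start until after the Roadmap — holds.
Kickoff feeds into Planning, so it must come first — holds.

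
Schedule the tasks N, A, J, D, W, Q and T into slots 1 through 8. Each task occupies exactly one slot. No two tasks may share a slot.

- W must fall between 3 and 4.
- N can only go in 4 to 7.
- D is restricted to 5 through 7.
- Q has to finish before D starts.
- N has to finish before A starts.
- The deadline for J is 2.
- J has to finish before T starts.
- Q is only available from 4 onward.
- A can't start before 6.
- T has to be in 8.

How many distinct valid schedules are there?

10

Splitting on N: it can be 4 (4), 5 (4), 6 (2). Listing each branch's schedules as (A, J, D, W, Q, T):
N=4: (6,1,7,3,5,8) (6,2,7,3,5,8) (7,1,6,3,5,8) (7,2,6,3,5,8) — 4.
N=5: (6,1,7,3,4,8) (6,2,7,3,4,8) (7,1,6,3,4,8) (7,2,6,3,4,8) — 4.
N=6: (7,1,5,3,4,8) (7,2,5,3,4,8) — 2.
Summing: 4 + 4 + 2 = 10.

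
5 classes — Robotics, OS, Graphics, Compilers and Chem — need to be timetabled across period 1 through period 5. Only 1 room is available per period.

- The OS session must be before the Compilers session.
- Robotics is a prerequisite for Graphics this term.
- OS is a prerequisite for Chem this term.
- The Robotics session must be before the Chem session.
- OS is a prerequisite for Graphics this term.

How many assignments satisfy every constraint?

Splitting on Robotics: it can be period 1 (6), period 2 (6), period 3 (2). Listing each branch's schedules as (OS, Graphics, Compilers, Chem) by period number:
Robotics=period 1: (2,3,4,5) (2,3,5,4) (2,4,3,5) (2,4,5,3) (2,5,3,4) (2,5,4,3) — 6.
Robotics=period 2: (1,3,4,5) (1,3,5,4) (1,4,3,5) (1,4,5,3) (1,5,3,4) (1,5,4,3) — 6.
Robotics=period 3: (1,4,2,5) (1,5,2,4) — 2.
Summing: 6 + 6 + 2 = 14.

14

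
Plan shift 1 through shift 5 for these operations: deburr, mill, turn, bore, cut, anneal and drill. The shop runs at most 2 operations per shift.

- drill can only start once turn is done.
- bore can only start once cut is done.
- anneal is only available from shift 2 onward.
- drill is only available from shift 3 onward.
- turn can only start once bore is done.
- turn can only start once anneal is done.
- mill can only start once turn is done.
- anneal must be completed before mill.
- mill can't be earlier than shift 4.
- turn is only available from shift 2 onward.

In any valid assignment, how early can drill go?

shift 4

Drill is available from shift 3; precedence pushes drill to at least shift 4.
drill at shift 4 is achievable: deburr in shift 1, cut in shift 1, anneal in shift 2, mill in shift 4, bore in shift 2, drill in shift 4, turn in shift 3.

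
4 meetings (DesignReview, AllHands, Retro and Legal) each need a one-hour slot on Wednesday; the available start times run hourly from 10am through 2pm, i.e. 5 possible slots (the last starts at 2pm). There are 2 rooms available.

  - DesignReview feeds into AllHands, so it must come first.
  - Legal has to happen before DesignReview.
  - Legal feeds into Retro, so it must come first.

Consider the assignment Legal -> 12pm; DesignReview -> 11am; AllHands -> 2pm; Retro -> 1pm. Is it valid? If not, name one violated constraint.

Invalid. Legal has to happen before DesignReview.

DesignReview feeds into AllHands, so it must come first — holds.
Legal has to happen before DesignReview — violated.
Legal feeds into Retro, so it must come first — holds.
There are 2 rooms available — holds.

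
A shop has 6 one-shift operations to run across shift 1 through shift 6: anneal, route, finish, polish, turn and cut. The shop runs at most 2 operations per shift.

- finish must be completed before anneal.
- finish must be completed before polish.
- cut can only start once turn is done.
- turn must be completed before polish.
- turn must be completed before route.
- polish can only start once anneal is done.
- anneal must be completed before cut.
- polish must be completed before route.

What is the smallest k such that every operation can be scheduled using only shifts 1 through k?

The precedence chain requires at least 4 distinct shifts.
With at most 2 per shift and 6 operations, at least 3 shifts are needed.
4 works (last occupied shift: shift 4): for example turn -> shift 1; finish -> shift 1; cut -> shift 3; polish -> shift 3; anneal -> shift 2; route -> shift 4.

4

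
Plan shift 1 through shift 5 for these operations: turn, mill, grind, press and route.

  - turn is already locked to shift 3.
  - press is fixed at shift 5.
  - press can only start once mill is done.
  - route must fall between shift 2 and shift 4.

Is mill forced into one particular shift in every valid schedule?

No

mill can be shift 1 (e.g. press -> shift 5, route -> shift 2, mill -> shift 1, grind -> shift 1, turn -> shift 3) or shift 2 (e.g. turn=shift 3; mill=shift 2; press=shift 5; route=shift 2; grind=shift 1).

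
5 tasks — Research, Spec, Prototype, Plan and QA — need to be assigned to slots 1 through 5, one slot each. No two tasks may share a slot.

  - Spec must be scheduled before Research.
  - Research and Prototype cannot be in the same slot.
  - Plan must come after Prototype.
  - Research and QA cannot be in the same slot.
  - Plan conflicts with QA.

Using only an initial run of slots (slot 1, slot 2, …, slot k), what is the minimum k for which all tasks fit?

5 slots

The precedence chain requires at least 2 distinct slots.
With at most 1 per slot and 5 tasks, at least 5 slots are needed.
5 works (last occupied slot: 5): for example Prototype -> 3; Plan -> 4; Research -> 2; Spec -> 1; QA -> 5.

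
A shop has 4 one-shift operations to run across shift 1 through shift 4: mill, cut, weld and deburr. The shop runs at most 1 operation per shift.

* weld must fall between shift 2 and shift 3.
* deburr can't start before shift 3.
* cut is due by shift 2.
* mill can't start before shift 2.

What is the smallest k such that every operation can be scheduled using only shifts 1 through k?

With at most 1 per shift and 4 operations, at least 4 shifts are needed.
deburr can't be placed before shift 3, so the schedule must run through at least shift 3.
4 works (last occupied shift: shift 4): for example cut in shift 1; weld in shift 2; deburr in shift 3; mill in shift 4.

4 shifts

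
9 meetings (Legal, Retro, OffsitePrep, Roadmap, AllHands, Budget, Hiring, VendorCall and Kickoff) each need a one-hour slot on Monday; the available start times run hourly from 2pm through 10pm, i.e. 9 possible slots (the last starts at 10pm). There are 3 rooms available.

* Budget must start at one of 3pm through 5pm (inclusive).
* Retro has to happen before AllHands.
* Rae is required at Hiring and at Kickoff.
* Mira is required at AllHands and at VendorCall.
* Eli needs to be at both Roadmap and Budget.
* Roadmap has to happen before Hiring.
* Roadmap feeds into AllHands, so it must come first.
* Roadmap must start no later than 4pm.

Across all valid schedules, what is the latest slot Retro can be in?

Downstream work caps Retro at 9pm.
Retro at 9pm is achievable: Hiring in 3pm, VendorCall in 3pm, Budget in 3pm, Roadmap in 2pm, Retro in 9pm, OffsitePrep in 2pm, AllHands in 10pm, Kickoff in 4pm, Legal in 2pm.

9pm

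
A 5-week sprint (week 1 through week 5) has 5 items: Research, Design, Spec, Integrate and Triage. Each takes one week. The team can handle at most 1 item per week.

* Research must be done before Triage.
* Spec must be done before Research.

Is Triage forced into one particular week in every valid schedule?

No

Triage can be week 3 (e.g. Design=week 4; Triage=week 3; Spec=week 1; Integrate=week 5; Research=week 2) or week 4 (e.g. Integrate -> week 5, Research -> week 2, Design -> week 3, Spec -> week 1, Triage -> week 4).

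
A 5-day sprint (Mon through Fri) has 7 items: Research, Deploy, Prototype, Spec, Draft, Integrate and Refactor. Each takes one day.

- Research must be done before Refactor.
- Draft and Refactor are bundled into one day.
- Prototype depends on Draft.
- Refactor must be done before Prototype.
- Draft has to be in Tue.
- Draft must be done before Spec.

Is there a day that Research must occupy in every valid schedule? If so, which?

Mon

Downstream work caps Research at Mon.
So Research is pinned to Mon.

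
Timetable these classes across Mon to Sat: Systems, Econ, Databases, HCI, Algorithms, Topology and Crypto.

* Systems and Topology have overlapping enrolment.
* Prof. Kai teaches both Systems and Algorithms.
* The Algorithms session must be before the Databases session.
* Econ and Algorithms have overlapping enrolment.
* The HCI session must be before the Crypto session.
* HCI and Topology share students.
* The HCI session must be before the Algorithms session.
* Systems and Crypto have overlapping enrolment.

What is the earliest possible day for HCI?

Mon

Downstream work caps HCI at Thu.
HCI at Mon is achievable: Crypto -> Tue, HCI -> Mon, Econ -> Mon, Databases -> Wed, Algorithms -> Tue, Topology -> Tue, Systems -> Mon.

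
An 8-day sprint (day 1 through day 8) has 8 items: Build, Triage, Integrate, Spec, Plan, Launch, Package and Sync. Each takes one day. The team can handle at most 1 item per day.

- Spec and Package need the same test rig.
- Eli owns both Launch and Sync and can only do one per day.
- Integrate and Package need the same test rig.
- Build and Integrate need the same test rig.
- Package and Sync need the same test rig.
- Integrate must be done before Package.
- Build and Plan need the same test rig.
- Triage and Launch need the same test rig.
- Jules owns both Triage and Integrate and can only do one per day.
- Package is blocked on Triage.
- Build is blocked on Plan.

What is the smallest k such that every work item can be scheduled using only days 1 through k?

8

The precedence chain requires at least 2 distinct days.
With at most 1 per day and 8 work items, at least 8 days are needed.
8 works (last occupied day: day 8): for example Sync -> day 8; Integrate -> day 2; Build -> day 5; Package -> day 3; Spec -> day 6; Triage -> day 1; Launch -> day 7; Plan -> day 4.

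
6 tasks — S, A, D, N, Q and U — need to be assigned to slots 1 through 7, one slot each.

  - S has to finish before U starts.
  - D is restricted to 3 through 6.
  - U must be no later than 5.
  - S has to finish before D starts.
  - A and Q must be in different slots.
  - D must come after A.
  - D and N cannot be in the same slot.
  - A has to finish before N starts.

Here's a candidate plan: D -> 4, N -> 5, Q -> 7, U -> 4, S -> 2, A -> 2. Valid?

Yes

S has to finish before D starts — holds.
A and Q must be in different slots — holds.
D must come after A — holds.
U must be no later than 5 — holds.
D is restricted to 3 through 6 — holds.
D and N cannot be in the same slot — holds.
S has to finish before U starts — holds.
A has to finish before N starts — holds.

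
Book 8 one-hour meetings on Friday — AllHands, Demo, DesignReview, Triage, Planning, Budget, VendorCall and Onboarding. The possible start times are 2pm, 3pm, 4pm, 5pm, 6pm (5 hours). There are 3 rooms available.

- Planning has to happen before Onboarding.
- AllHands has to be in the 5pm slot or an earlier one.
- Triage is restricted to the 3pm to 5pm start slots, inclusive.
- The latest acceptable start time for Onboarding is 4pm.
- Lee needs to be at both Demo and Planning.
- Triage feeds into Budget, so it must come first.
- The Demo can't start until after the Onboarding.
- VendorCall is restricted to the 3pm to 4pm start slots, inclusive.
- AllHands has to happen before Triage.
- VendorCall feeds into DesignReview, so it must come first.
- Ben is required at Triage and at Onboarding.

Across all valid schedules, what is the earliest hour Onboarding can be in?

3pm

Precedence pushes Onboarding to at least 3pm; Onboarding's own window allows nothing later than 4pm.
Onboarding at 3pm is achievable: DesignReview=4pm, Planning=2pm, Demo=4pm, VendorCall=3pm, Onboarding=3pm, AllHands=2pm, Triage=4pm, Budget=5pm.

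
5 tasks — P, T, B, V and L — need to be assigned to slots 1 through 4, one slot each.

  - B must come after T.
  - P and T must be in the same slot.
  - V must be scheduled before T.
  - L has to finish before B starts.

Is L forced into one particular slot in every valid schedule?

No

L can be 1 (e.g. T -> 2, P -> 2, V -> 1, B -> 3, L -> 1) or 2 (e.g. P in 2, V in 1, T in 2, L in 2, B in 3).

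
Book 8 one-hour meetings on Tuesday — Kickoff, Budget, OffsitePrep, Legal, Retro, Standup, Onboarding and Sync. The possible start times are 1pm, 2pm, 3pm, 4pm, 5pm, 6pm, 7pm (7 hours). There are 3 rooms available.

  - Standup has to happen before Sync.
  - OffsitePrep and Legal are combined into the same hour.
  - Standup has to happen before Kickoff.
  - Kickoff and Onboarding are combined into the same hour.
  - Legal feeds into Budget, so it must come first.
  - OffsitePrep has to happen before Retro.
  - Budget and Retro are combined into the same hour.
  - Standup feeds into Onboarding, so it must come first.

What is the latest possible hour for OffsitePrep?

6pm

Downstream work caps OffsitePrep at 6pm.
OffsitePrep at 6pm is achievable: Standup -> 1pm; OffsitePrep -> 6pm; Kickoff -> 2pm; Retro -> 7pm; Legal -> 6pm; Budget -> 7pm; Onboarding -> 2pm; Sync -> 2pm.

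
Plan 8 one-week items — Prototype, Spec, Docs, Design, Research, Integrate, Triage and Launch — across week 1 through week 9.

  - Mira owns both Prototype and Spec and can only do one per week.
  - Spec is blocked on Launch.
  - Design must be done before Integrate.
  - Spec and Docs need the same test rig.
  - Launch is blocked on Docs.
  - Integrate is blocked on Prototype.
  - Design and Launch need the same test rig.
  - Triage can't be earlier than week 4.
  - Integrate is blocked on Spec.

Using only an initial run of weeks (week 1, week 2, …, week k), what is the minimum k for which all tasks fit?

The precedence chain requires at least 4 distinct weeks.
4 works (last occupied week: week 4): for example Design -> week 1, Prototype -> week 1, Spec -> week 3, Docs -> week 1, Integrate -> week 4, Research -> week 1, Triage -> week 4, Launch -> week 2.

4 weeks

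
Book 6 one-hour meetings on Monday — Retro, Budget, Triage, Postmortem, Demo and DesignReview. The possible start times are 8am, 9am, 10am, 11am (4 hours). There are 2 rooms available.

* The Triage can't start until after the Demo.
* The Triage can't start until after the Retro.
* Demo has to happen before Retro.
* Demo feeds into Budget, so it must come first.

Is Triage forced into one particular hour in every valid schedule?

Triage can be 10am (e.g. Postmortem in 8am; Retro in 9am; Budget in 9am; Triage in 10am; DesignReview in 10am; Demo in 8am) or 11am (e.g. Demo=8am; DesignReview=10am; Triage=11am; Postmortem=8am; Budget=9am; Retro=9am).

No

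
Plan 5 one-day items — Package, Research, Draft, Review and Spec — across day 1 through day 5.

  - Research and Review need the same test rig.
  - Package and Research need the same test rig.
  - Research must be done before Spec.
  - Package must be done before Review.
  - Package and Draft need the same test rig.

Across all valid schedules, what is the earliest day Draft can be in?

day 1

Draft at day 1 is achievable: Package=day 2; Spec=day 2; Review=day 3; Draft=day 1; Research=day 1.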